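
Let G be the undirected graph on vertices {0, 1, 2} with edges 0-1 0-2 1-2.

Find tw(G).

A width-2 tree decomposition is:
Bags: B1 = {0, 1, 2}
Tree: (single bag)
With just one bag of size 3, the width is 3 − 1 = 2, so tw(G) ≤ 2. On the other hand G contains the 3-clique {0, 1, 2}. A clique must lie in a single bag of any decomposition, so no decomposition can have width below 2. The upper and lower bounds meet at 2, so that is the treewidth.

2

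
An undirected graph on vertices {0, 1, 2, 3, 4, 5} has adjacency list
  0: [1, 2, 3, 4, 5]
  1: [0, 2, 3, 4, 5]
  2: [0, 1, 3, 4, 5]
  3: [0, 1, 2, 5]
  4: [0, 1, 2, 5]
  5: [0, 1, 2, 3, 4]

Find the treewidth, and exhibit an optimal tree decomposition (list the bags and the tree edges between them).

Every bag has size at most 5, so the width is 5 − 1 = 4 and tw(G) ≤ 4. For the lower bound, the 5 vertices {0, 1, 2, 3, 5} are pairwise adjacent, and any tree decomposition puts a clique entirely inside one bag — forcing width ≥ 4. The upper and lower bounds meet at 4, so that is the treewidth.

Treewidth 4.
Bags: B1 = {0, 1, 2, 4, 5}  B2 = {0, 1, 2, 3, 5}
Tree: B1–B2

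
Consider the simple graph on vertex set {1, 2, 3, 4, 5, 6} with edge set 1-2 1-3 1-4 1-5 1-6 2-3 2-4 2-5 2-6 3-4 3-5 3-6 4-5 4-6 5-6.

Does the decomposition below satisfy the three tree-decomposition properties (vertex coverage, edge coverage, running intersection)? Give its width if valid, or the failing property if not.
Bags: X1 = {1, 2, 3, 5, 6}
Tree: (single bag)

A tree decomposition must satisfy three properties: every vertex lies in some bag; for every edge, both endpoints lie together in some bag; and for every vertex, the bags containing it form a connected subtree. Here vertex 4 appears in no bag, so the decomposition is invalid.

No — vertex 4 appears in no bag.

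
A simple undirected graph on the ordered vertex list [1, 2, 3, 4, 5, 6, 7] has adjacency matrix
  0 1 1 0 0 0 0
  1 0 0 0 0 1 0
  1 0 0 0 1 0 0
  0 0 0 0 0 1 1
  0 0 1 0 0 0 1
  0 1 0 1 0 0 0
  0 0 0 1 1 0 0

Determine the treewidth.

2

A width-2 tree decomposition is:
Bags: B1 = {1, 3, 5}  B2 = {1, 2, 5}  B3 = {2, 5, 6}  B4 = {4, 5, 6}  B5 = {4, 5, 7}
Tree: B1–B2, B2–B3, B3–B4, B4–B5
Each bag holds 3 vertices, so the decomposition has width 2, which upper-bounds the treewidth. For the lower bound, G contains the cycle 5–3–1–2–6–4–7–5, so G is not a forest; only forests have treewidth ≤ 1, hence tw(G) ≥ 2. The upper and lower bounds meet at 2, so that is the treewidth.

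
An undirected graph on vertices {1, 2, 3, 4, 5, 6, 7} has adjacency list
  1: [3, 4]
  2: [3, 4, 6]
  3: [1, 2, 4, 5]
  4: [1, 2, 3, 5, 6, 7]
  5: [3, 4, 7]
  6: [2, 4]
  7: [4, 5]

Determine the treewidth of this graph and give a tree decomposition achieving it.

The largest bag has 3 vertices, giving width 2; this decomposition certifies tw(G) ≤ 2. For the lower bound, the 3 vertices {1, 3, 4} are pairwise adjacent, and any tree decomposition puts a clique entirely inside one bag — forcing width ≥ 2. The upper and lower bounds meet at 2, so that is the treewidth.

Treewidth 2.
One such decomposition:
Bags: B1 = {4, 5, 7}  B2 = {3, 4, 5}  B3 = {2, 3, 4}  B4 = {1, 3, 4}  B5 = {2, 4, 6}
Tree: B1–B2, B2–B3, B2–B4, B3–B5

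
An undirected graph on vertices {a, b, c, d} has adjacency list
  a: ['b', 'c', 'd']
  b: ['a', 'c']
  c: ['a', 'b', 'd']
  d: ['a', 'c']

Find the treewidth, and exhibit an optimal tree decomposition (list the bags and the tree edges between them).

The largest bag has 3 vertices, giving width 2; this decomposition certifies tw(G) ≤ 2. On the other hand G contains the 3-clique {a, c, d}. A clique must lie in a single bag of any decomposition, so no decomposition can have width below 2. Hence tw(G) = 2 exactly.

Treewidth 2.
Bags: B1 = {a, c, d}  B2 = {a, b, c}
Tree: B1–B2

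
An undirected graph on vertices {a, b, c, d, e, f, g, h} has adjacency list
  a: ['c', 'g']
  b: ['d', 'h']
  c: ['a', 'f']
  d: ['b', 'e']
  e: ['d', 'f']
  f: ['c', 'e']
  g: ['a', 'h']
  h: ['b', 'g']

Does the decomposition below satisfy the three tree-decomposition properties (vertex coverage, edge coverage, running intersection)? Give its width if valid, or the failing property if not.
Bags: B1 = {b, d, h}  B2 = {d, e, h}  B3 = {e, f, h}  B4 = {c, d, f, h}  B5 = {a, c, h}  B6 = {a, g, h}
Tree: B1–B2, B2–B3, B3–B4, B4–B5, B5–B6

No — bags containing vertex d are not connected in the tree.

A tree decomposition must satisfy three properties: every vertex lies in some bag; for every edge, both endpoints lie together in some bag; and for every vertex, the bags containing it form a connected subtree. Here bags containing vertex d are not connected in the tree, so the decomposition is invalid.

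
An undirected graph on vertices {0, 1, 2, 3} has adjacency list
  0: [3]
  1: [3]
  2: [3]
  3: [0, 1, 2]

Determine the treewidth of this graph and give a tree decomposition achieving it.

Treewidth 1.
One optimal decomposition is:
Bags: B1 = {0, 3}  B2 = {1, 3}  B3 = {2, 3}
Tree: B1–B2, B1–B3

The largest bag has 2 vertices, giving width 1; this decomposition certifies tw(G) ≤ 1. Any graph with an edge has treewidth ≥ 1, and G has the edge 3–0. Combining the bounds, tw(G) = 1.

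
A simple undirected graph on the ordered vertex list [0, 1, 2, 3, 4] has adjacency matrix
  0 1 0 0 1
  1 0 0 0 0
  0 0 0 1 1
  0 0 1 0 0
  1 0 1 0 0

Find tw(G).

A width-1 tree decomposition is:
Bags: B1 = {2, 3}  B2 = {2, 4}  B3 = {0, 4}  B4 = {0, 1}
Tree: B1–B2, B2–B3, B3–B4
The largest bag has 2 vertices, giving width 1; this decomposition certifies tw(G) ≤ 1. Since G has at least one edge (e.g. 3–2), it is not an edgeless graph, so tw(G) ≥ 1. Hence tw(G) = 1 exactly.

1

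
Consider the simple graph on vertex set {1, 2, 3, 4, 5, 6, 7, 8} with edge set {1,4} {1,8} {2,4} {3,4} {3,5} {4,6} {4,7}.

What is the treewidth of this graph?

A width-1 tree decomposition is:
Bags: B1 = {4, 7}  B2 = {3, 4}  B3 = {4, 6}  B4 = {3, 5}  B5 = {1, 4}  B6 = {1, 8}  B7 = {2, 4}
Tree: B1–B2, B1–B3, B2–B4, B3–B5, B5–B6, B1–B7
Every bag has size at most 2, so the width is 2 − 1 = 1 and tw(G) ≤ 1. Since G has at least one edge (e.g. 7–4), it is not an edgeless graph, so tw(G) ≥ 1. Hence tw(G) = 1 exactly.

1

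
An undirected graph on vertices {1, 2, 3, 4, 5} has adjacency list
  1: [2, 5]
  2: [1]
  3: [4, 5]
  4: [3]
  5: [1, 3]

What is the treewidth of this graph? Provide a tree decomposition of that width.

Every bag has size at most 2, so the width is 2 − 1 = 1 and tw(G) ≤ 1. Since G has at least one edge (e.g. 1–2), it is not an edgeless graph, so tw(G) ≥ 1. The upper and lower bounds meet at 1, so that is the treewidth.

Treewidth 1.
One optimal decomposition is:
Bags: B1 = {1, 2}  B2 = {1, 5}  B3 = {3, 5}  B4 = {3, 4}
Tree: B1–B2, B2–B3, B3–B4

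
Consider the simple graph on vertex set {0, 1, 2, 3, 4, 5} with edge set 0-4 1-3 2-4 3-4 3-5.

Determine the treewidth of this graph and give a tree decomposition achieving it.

Treewidth 1.
Bags: B1 = {0, 4}  B2 = {3, 4}  B3 = {3, 5}  B4 = {1, 3}  B5 = {2, 4}
Tree: B1–B2, B2–B3, B2–B4, B2–B5

Each bag holds 2 vertices, so the decomposition has width 1, which upper-bounds the treewidth. G has an edge, so its treewidth is at least 1. Therefore the treewidth is 1.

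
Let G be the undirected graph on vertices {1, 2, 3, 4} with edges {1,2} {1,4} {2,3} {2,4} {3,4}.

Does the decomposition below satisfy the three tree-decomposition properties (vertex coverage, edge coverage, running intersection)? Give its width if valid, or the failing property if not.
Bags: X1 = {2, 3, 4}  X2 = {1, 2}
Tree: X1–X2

A tree decomposition must satisfy three properties: every vertex lies in some bag; for every edge, both endpoints lie together in some bag; and for every vertex, the bags containing it form a connected subtree. Here edge (4,1) lies in no bag, so the decomposition is invalid.

No — edge (4,1) lies in no bag.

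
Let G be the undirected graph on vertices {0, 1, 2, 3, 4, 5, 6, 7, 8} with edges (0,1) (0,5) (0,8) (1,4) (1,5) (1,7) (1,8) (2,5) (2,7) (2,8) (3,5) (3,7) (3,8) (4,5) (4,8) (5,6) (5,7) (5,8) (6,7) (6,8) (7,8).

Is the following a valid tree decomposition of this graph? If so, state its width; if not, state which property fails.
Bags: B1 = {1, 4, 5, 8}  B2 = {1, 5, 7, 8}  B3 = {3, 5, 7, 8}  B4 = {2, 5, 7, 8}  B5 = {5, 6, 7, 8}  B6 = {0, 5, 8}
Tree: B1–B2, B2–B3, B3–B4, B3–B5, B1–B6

No — edge (1,0) lies in no bag.

A tree decomposition must satisfy three properties: every vertex lies in some bag; for every edge, both endpoints lie together in some bag; and for every vertex, the bags containing it form a connected subtree. Here edge (1,0) lies in no bag, so the decomposition is invalid.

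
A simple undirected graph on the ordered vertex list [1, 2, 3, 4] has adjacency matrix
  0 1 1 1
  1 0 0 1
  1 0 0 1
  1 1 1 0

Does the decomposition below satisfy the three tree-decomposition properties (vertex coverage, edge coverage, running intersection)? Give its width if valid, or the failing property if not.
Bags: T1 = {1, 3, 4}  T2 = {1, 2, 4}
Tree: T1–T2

Every vertex of G appears in some bag (union = {1, 2, 3, 4}); every edge is covered by a bag; and for each vertex v the set of bags containing v is connected in the bag tree. The decomposition is therefore valid. The largest bag has 3 vertices, so the width is 2.

Yes; width 2.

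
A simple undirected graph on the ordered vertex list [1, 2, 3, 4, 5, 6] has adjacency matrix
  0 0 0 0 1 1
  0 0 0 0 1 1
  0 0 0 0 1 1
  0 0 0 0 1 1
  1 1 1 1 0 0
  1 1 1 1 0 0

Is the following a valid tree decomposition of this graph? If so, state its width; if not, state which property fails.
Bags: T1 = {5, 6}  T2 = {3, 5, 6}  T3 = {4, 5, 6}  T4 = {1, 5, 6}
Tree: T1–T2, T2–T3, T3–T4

No — vertex 2 appears in no bag.

A tree decomposition must satisfy three properties: every vertex lies in some bag; for every edge, both endpoints lie together in some bag; and for every vertex, the bags containing it form a connected subtree. Here vertex 2 appears in no bag, so the decomposition is invalid.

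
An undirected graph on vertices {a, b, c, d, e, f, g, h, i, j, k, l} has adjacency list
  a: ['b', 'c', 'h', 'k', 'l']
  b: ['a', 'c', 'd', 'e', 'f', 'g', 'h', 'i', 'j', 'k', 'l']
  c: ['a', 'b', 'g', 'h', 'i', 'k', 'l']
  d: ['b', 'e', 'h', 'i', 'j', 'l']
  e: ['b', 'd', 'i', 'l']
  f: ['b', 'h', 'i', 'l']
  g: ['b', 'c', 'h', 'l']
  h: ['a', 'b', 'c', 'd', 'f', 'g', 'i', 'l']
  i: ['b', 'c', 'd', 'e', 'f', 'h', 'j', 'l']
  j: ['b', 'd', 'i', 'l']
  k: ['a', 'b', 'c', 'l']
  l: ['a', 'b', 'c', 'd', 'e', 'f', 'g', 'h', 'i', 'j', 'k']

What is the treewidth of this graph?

4

A width-4 tree decomposition is:
Bags: B1 = {a, b, c, h, l}  B2 = {b, c, h, i, l}  B3 = {b, d, h, i, l}  B4 = {a, b, c, k, l}  B5 = {b, d, e, i, l}  B6 = {b, d, i, j, l}  B7 = {b, c, g, h, l}  B8 = {b, f, h, i, l}
Tree: B1–B2, B2–B3, B1–B4, B3–B5, B3–B6, B1–B7, B3–B8
Every bag has size at most 5, so the width is 5 − 1 = 4 and tw(G) ≤ 4. Conversely, {b, d, i, j, l} is a clique of size 5, and the vertices of any clique must share a bag in every tree decomposition; so some bag has ≥ 5 vertices and tw(G) ≥ 4. Hence tw(G) = 4 exactly.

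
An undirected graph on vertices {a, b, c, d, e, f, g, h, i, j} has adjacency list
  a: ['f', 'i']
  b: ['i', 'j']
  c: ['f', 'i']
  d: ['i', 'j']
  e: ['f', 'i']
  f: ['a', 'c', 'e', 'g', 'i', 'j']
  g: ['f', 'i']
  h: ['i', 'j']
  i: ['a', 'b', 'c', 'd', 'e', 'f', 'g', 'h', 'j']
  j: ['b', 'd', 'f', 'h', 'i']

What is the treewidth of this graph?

A width-2 tree decomposition is:
Bags: B1 = {f, i, j}  B2 = {a, f, i}  B3 = {f, g, i}  B4 = {b, i, j}  B5 = {h, i, j}  B6 = {d, i, j}  B7 = {c, f, i}  B8 = {e, f, i}
Tree: B1–B2, B2–B3, B1–B4, B1–B5, B4–B6, B1–B7, B3–B8
The largest bag has 3 vertices, giving width 2; this decomposition certifies tw(G) ≤ 2. On the other hand G contains the 3-clique {d, i, j}. A clique must lie in a single bag of any decomposition, so no decomposition can have width below 2. The upper and lower bounds meet at 2, so that is the treewidth.

2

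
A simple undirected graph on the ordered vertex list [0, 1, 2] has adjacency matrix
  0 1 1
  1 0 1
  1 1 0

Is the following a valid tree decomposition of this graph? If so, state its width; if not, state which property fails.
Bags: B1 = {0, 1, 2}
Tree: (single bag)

Checking the three conditions: (i) the bags cover all of {0, 1, 2}; (ii) for each edge, some bag contains both endpoints; (iii) the bags containing any fixed vertex form a subtree. All hold, so the decomposition is valid with width 3 − 1 = 2.

Yes; width 2.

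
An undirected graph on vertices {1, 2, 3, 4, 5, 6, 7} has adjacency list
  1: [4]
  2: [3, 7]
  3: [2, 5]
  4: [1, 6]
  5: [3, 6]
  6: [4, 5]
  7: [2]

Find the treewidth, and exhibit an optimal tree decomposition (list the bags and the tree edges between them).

Treewidth 1.
Bags: B1 = {2, 7}  B2 = {2, 3}  B3 = {3, 5}  B4 = {5, 6}  B5 = {4, 6}  B6 = {1, 4}
Tree: B1–B2, B2–B3, B3–B4, B4–B5, B5–B6

Every bag has size at most 2, so the width is 2 − 1 = 1 and tw(G) ≤ 1. G has an edge, so its treewidth is at least 1. Therefore the treewidth is 1.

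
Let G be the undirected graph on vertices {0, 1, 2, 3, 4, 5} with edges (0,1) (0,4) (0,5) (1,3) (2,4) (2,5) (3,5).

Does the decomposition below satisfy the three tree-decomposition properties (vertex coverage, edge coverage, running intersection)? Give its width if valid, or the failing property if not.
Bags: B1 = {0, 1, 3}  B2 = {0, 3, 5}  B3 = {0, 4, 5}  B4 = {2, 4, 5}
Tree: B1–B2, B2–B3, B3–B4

Vertex coverage: the bags together contain {0, 1, 2, 3, 4, 5}, the full vertex set. Edge coverage: each edge of G has both endpoints in at least one bag. Running intersection: for every vertex, the bags containing it form a connected subtree. All three properties hold, so this is a valid tree decomposition of width max|bag| − 1 = 2, and hence tw(G) ≤ 2.

Yes; width 2.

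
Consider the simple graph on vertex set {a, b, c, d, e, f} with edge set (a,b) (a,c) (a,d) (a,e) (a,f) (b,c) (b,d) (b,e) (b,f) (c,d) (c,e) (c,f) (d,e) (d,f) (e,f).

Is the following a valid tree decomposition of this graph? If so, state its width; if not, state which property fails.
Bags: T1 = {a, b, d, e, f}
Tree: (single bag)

No — vertex c appears in no bag.

A tree decomposition must satisfy three properties: every vertex lies in some bag; for every edge, both endpoints lie together in some bag; and for every vertex, the bags containing it form a connected subtree. Here vertex c appears in no bag, so the decomposition is invalid.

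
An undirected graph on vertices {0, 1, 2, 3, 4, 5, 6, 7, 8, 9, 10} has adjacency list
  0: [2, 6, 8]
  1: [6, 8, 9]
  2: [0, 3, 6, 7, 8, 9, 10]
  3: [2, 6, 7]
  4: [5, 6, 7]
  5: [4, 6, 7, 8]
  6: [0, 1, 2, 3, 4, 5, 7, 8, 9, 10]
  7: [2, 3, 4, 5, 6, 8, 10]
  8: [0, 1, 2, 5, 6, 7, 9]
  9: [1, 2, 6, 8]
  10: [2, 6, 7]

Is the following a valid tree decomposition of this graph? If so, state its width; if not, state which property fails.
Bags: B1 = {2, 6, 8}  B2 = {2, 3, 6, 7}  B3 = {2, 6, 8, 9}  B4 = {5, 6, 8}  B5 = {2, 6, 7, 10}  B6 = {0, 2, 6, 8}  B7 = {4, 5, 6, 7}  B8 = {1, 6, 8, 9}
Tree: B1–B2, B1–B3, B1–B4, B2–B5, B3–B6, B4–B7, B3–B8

A tree decomposition must satisfy three properties: every vertex lies in some bag; for every edge, both endpoints lie together in some bag; and for every vertex, the bags containing it form a connected subtree. Here edge (7,8) lies in no bag, so the decomposition is invalid.

No — edge (7,8) lies in no bag.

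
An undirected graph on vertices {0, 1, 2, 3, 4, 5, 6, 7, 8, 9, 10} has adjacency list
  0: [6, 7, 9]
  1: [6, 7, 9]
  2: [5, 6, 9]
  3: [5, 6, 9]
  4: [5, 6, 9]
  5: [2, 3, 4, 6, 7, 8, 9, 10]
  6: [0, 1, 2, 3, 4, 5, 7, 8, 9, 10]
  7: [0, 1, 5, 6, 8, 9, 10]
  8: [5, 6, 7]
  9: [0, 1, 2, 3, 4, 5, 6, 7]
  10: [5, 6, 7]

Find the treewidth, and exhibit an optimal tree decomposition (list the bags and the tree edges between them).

Each bag holds 4 vertices, so the decomposition has width 3, which upper-bounds the treewidth. On the other hand G contains the 4-clique {0, 6, 7, 9}. A clique must lie in a single bag of any decomposition, so no decomposition can have width below 3. Combining the bounds, tw(G) = 3.

Treewidth 3.
Bags: B1 = {5, 6, 7, 9}  B2 = {3, 5, 6, 9}  B3 = {4, 5, 6, 9}  B4 = {1, 6, 7, 9}  B5 = {2, 5, 6, 9}  B6 = {5, 6, 7, 10}  B7 = {5, 6, 7, 8}  B8 = {0, 6, 7, 9}
Tree: B1–B2, B2–B3, B1–B4, B1–B5, B1–B6, B1–B7, B1–B8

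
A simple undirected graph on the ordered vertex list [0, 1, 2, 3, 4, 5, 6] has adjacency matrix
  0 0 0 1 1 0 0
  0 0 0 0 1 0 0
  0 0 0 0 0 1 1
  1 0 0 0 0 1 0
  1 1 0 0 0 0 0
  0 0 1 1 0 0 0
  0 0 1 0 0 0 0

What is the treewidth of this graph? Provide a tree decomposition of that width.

Every bag has size at most 2, so the width is 2 − 1 = 1 and tw(G) ≤ 1. Since G has at least one edge (e.g. 1–4), it is not an edgeless graph, so tw(G) ≥ 1. Combining the bounds, tw(G) = 1.

Treewidth 1.
One optimal decomposition is:
Bags: B1 = {1, 4}  B2 = {0, 4}  B3 = {0, 3}  B4 = {3, 5}  B5 = {2, 5}  B6 = {2, 6}
Tree: B1–B2, B2–B3, B3–B4, B4–B5, B5–B6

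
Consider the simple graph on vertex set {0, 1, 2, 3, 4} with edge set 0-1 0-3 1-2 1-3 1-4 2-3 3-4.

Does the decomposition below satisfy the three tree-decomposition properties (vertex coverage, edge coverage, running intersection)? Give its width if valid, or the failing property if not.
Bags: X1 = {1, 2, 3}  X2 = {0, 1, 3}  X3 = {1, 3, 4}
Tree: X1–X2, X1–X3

Yes; width 2.

Vertex coverage: the bags together contain {0, 1, 2, 3, 4}, the full vertex set. Edge coverage: each edge of G has both endpoints in at least one bag. Running intersection: for every vertex, the bags containing it form a connected subtree. All three properties hold, so this is a valid tree decomposition of width max|bag| − 1 = 2, and hence tw(G) ≤ 2.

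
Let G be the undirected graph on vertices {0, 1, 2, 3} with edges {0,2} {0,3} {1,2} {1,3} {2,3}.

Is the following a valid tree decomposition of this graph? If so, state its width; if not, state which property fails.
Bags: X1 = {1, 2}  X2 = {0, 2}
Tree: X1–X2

No — vertex 3 appears in no bag.

A tree decomposition must satisfy three properties: every vertex lies in some bag; for every edge, both endpoints lie together in some bag; and for every vertex, the bags containing it form a connected subtree. Here vertex 3 appears in no bag, so the decomposition is invalid.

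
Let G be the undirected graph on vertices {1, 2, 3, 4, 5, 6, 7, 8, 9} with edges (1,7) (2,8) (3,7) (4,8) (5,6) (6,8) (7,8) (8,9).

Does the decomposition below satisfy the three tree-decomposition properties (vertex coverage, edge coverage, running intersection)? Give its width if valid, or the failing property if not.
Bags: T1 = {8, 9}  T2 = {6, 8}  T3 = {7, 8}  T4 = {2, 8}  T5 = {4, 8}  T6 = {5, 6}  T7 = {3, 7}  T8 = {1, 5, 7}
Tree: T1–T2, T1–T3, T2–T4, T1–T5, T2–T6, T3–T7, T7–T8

No — bags containing vertex 5 are not connected in the tree.

A tree decomposition must satisfy three properties: every vertex lies in some bag; for every edge, both endpoints lie together in some bag; and for every vertex, the bags containing it form a connected subtree. Here bags containing vertex 5 are not connected in the tree, so the decomposition is invalid.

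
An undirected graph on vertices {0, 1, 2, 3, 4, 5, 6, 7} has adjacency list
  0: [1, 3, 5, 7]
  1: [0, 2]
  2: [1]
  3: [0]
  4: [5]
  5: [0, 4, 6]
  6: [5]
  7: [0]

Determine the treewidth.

A width-1 tree decomposition is:
Bags: B1 = {0, 5}  B2 = {0, 7}  B3 = {0, 1}  B4 = {4, 5}  B5 = {5, 6}  B6 = {1, 2}  B7 = {0, 3}
Tree: B1–B2, B2–B3, B1–B4, B4–B5, B3–B6, B3–B7
Every bag has size at most 2, so the width is 2 − 1 = 1 and tw(G) ≤ 1. G has an edge, so its treewidth is at least 1. Therefore the treewidth is 1.

1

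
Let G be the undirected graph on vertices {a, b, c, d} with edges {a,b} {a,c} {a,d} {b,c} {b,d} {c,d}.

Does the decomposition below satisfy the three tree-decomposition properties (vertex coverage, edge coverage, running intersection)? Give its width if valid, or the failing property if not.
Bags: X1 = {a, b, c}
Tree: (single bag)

A tree decomposition must satisfy three properties: every vertex lies in some bag; for every edge, both endpoints lie together in some bag; and for every vertex, the bags containing it form a connected subtree. Here vertex d appears in no bag, so the decomposition is invalid.

No — vertex d appears in no bag.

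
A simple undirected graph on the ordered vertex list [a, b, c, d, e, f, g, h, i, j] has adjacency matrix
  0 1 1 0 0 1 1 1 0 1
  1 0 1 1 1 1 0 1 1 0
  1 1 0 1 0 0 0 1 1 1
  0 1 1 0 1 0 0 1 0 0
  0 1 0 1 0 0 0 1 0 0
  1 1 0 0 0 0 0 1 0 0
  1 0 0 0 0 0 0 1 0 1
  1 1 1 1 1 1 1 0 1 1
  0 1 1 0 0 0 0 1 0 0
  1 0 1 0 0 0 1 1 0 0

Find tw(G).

A width-3 tree decomposition is:
Bags: B1 = {a, b, c, h}  B2 = {a, c, h, j}  B3 = {b, c, d, h}  B4 = {b, c, h, i}  B5 = {b, d, e, h}  B6 = {a, b, f, h}  B7 = {a, g, h, j}
Tree: B1–B2, B1–B3, B1–B4, B3–B5, B1–B6, B2–B7
Each bag holds 4 vertices, so the decomposition has width 3, which upper-bounds the treewidth. On the other hand G contains the 4-clique {a, g, h, j}. A clique must lie in a single bag of any decomposition, so no decomposition can have width below 3. Combining the bounds, tw(G) = 3.

3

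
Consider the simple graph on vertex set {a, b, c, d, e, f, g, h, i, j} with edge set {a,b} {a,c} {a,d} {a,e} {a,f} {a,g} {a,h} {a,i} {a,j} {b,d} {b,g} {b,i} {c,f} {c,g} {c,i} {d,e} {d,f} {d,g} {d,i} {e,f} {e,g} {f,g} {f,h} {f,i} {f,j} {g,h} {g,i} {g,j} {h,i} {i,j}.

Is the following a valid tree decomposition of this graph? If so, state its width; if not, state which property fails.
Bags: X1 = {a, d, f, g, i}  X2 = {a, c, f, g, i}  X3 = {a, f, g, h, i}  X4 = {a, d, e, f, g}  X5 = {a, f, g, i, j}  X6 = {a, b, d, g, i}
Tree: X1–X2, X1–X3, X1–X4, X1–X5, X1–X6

Checking the three conditions: (i) the bags cover all of {a, b, c, d, e, f, g, h, i, j}; (ii) for each edge, some bag contains both endpoints; (iii) the bags containing any fixed vertex form a subtree. All hold, so the decomposition is valid with width 5 − 1 = 4.

Yes; width 4.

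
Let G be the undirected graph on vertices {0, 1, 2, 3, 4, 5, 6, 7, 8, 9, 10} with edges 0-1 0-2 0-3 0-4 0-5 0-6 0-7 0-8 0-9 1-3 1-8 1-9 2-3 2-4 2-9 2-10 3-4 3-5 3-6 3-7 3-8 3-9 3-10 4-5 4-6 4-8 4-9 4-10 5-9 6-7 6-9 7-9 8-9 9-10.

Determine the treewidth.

A width-4 tree decomposition is:
Bags: B1 = {0, 2, 3, 4, 9}  B2 = {2, 3, 4, 9, 10}  B3 = {0, 3, 4, 6, 9}  B4 = {0, 3, 6, 7, 9}  B5 = {0, 3, 4, 5, 9}  B6 = {0, 3, 4, 8, 9}  B7 = {0, 1, 3, 8, 9}
Tree: B1–B2, B1–B3, B3–B4, B1–B5, B3–B6, B6–B7
Every bag has size at most 5, so the width is 5 − 1 = 4 and tw(G) ≤ 4. Conversely, {0, 1, 3, 8, 9} is a clique of size 5, and the vertices of any clique must share a bag in every tree decomposition; so some bag has ≥ 5 vertices and tw(G) ≥ 4. Combining the bounds, tw(G) = 4.

4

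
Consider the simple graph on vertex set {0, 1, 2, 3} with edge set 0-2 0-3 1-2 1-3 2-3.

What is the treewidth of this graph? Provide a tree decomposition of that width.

The largest bag has 3 vertices, giving width 2; this decomposition certifies tw(G) ≤ 2. For the lower bound, the 3 vertices {0, 2, 3} are pairwise adjacent, and any tree decomposition puts a clique entirely inside one bag — forcing width ≥ 2. Therefore the treewidth is 2.

Treewidth 2.
Bags: B1 = {1, 2, 3}  B2 = {0, 2, 3}
Tree: B1–B2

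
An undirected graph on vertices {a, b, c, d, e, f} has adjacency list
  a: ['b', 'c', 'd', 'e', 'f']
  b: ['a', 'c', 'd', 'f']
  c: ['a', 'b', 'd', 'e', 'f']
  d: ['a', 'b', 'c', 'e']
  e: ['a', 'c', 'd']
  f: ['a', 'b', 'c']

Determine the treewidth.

A width-3 tree decomposition is:
Bags: B1 = {a, b, c, f}  B2 = {a, b, c, d}  B3 = {a, c, d, e}
Tree: B1–B2, B2–B3
Each bag holds 4 vertices, so the decomposition has width 3, which upper-bounds the treewidth. Conversely, {a, c, d, e} is a clique of size 4, and the vertices of any clique must share a bag in every tree decomposition; so some bag has ≥ 4 vertices and tw(G) ≥ 3. Combining the bounds, tw(G) = 3.

3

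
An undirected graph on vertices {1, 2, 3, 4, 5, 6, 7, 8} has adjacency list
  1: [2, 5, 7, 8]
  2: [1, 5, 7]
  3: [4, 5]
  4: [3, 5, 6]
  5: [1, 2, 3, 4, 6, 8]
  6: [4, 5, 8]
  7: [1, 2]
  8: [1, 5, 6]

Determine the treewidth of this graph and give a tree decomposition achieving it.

Every bag has size at most 3, so the width is 3 − 1 = 2 and tw(G) ≤ 2. For the lower bound, the 3 vertices {1, 5, 8} are pairwise adjacent, and any tree decomposition puts a clique entirely inside one bag — forcing width ≥ 2. The upper and lower bounds meet at 2, so that is the treewidth.

Treewidth 2.
One optimal decomposition is:
Bags: B1 = {1, 5, 8}  B2 = {5, 6, 8}  B3 = {4, 5, 6}  B4 = {1, 2, 5}  B5 = {1, 2, 7}  B6 = {3, 4, 5}
Tree: B1–B2, B2–B3, B1–B4, B4–B5, B3–B6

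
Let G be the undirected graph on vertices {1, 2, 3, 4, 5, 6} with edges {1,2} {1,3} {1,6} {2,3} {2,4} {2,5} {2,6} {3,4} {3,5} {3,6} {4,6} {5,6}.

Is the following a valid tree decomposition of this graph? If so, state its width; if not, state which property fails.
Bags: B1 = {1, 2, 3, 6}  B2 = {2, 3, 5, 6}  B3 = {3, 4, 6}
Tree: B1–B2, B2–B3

No — edge (2,4) lies in no bag.

A tree decomposition must satisfy three properties: every vertex lies in some bag; for every edge, both endpoints lie together in some bag; and for every vertex, the bags containing it form a connected subtree. Here edge (2,4) lies in no bag, so the decomposition is invalid.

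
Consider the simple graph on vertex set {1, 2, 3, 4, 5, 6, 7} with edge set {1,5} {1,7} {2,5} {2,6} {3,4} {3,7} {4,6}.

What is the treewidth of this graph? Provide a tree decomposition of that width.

The largest bag has 3 vertices, giving width 2; this decomposition certifies tw(G) ≤ 2. For the lower bound, G contains the cycle 6–4–3–7–1–5–2–6, so G is not a forest; only forests have treewidth ≤ 1, hence tw(G) ≥ 2. Therefore the treewidth is 2.

Treewidth 2.
One such decomposition:
Bags: B1 = {3, 4, 6}  B2 = {3, 6, 7}  B3 = {1, 6, 7}  B4 = {1, 5, 6}  B5 = {2, 5, 6}
Tree: B1–B2, B2–B3, B3–B4, B4–B5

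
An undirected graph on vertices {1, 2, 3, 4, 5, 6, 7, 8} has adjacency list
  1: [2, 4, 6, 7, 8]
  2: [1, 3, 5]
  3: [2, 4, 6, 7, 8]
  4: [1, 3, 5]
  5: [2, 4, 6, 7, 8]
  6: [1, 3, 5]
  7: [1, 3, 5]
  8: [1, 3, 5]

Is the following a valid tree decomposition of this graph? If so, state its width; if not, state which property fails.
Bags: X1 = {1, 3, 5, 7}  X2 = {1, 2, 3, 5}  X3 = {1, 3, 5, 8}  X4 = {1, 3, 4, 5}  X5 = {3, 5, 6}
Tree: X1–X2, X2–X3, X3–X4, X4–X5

No — edge (1,6) lies in no bag.

A tree decomposition must satisfy three properties: every vertex lies in some bag; for every edge, both endpoints lie together in some bag; and for every vertex, the bags containing it form a connected subtree. Here edge (1,6) lies in no bag, so the decomposition is invalid.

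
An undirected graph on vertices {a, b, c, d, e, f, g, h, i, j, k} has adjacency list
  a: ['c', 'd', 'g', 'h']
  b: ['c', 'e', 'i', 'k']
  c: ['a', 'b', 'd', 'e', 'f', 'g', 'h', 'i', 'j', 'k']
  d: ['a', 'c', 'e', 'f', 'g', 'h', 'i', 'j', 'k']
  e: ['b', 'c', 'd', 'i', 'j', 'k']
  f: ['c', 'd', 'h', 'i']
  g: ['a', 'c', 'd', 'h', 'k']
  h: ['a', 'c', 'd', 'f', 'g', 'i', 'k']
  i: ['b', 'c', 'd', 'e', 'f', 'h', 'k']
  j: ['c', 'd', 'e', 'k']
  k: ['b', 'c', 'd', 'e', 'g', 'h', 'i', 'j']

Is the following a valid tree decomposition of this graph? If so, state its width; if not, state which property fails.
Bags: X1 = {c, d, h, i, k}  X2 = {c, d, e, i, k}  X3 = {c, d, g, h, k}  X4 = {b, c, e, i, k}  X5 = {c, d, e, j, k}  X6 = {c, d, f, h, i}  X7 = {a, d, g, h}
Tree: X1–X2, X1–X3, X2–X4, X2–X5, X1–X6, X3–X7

A tree decomposition must satisfy three properties: every vertex lies in some bag; for every edge, both endpoints lie together in some bag; and for every vertex, the bags containing it form a connected subtree. Here edge (c,a) lies in no bag, so the decomposition is invalid.

No — edge (c,a) lies in no bag.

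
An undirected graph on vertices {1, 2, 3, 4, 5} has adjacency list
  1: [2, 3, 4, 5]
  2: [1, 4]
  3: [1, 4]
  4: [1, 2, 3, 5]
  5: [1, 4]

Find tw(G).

2

A width-2 tree decomposition is:
Bags: B1 = {1, 3, 4}  B2 = {1, 2, 4}  B3 = {1, 4, 5}
Tree: B1–B2, B2–B3
The largest bag has 3 vertices, giving width 2; this decomposition certifies tw(G) ≤ 2. Conversely, {1, 2, 4} is a clique of size 3, and the vertices of any clique must share a bag in every tree decomposition; so some bag has ≥ 3 vertices and tw(G) ≥ 2. Combining the bounds, tw(G) = 2.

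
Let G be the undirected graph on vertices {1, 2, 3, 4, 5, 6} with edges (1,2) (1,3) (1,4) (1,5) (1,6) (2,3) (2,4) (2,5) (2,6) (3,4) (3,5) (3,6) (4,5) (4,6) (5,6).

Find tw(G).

5

A width-5 tree decomposition is:
Bags: B1 = {1, 2, 3, 4, 5, 6}
Tree: (single bag)
A single bag containing all 6 vertices is trivially a valid decomposition of width 5. For the lower bound, the 6 vertices {1, 2, 3, 4, 5, 6} are pairwise adjacent, and any tree decomposition puts a clique entirely inside one bag — forcing width ≥ 5. Combining the bounds, tw(G) = 5.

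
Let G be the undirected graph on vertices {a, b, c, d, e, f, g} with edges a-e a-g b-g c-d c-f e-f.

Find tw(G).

1

A width-1 tree decomposition is:
Bags: B1 = {c, d}  B2 = {c, f}  B3 = {e, f}  B4 = {a, e}  B5 = {a, g}  B6 = {b, g}
Tree: B1–B2, B2–B3, B3–B4, B4–B5, B5–B6
Each bag holds 2 vertices, so the decomposition has width 1, which upper-bounds the treewidth. G has an edge, so its treewidth is at least 1. Therefore the treewidth is 1.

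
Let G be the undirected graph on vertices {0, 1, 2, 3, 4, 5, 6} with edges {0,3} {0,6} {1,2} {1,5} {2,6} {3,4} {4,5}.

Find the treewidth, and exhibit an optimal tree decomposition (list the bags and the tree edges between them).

Treewidth 2.
One such decomposition:
Bags: B1 = {3, 4, 5}  B2 = {1, 3, 5}  B3 = {1, 2, 3}  B4 = {2, 3, 6}  B5 = {0, 3, 6}
Tree: B1–B2, B2–B3, B3–B4, B4–B5

Each bag holds 3 vertices, so the decomposition has width 2, which upper-bounds the treewidth. The edges 3–4–5–1–2–6–0–3 form a cycle, so G is not a tree and its treewidth is at least 2. Hence tw(G) = 2 exactly.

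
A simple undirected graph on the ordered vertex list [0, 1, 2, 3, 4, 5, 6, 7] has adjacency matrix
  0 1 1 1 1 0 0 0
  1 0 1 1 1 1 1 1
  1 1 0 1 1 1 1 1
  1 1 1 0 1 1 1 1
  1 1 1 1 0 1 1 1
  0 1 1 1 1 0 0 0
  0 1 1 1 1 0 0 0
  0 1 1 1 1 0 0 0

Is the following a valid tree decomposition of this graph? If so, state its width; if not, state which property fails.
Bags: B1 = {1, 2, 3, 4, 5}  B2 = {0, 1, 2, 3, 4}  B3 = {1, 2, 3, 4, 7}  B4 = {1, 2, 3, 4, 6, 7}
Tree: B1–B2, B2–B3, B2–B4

No — bags containing vertex 7 are not connected in the tree.

A tree decomposition must satisfy three properties: every vertex lies in some bag; for every edge, both endpoints lie together in some bag; and for every vertex, the bags containing it form a connected subtree. Here bags containing vertex 7 are not connected in the tree, so the decomposition is invalid.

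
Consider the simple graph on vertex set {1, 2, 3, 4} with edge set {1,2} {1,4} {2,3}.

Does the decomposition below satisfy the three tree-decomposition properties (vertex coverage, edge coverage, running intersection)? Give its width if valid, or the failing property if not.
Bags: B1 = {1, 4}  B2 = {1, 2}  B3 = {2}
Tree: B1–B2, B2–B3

No — vertex 3 appears in no bag.

A tree decomposition must satisfy three properties: every vertex lies in some bag; for every edge, both endpoints lie together in some bag; and for every vertex, the bags containing it form a connected subtree. Here vertex 3 appears in no bag, so the decomposition is invalid.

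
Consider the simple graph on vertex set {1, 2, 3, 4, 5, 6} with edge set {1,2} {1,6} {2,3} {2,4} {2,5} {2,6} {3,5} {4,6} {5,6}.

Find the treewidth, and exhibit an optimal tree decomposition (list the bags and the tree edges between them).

Treewidth 2.
One such decomposition:
Bags: B1 = {2, 5, 6}  B2 = {1, 2, 6}  B3 = {2, 3, 5}  B4 = {2, 4, 6}
Tree: B1–B2, B1–B3, B1–B4

Every bag has size at most 3, so the width is 3 − 1 = 2 and tw(G) ≤ 2. Conversely, {2, 3, 5} is a clique of size 3, and the vertices of any clique must share a bag in every tree decomposition; so some bag has ≥ 3 vertices and tw(G) ≥ 2. Hence tw(G) = 2 exactly.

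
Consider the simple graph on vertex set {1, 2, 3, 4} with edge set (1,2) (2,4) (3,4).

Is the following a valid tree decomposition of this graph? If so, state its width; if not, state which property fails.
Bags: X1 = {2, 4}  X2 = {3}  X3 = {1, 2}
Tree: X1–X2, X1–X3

A tree decomposition must satisfy three properties: every vertex lies in some bag; for every edge, both endpoints lie together in some bag; and for every vertex, the bags containing it form a connected subtree. Here edge (4,3) lies in no bag, so the decomposition is invalid.

No — edge (4,3) lies in no bag.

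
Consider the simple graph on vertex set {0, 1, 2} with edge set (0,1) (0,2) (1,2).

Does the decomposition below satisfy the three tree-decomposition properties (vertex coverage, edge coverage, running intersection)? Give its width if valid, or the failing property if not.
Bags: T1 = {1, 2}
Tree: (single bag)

No — vertex 0 appears in no bag.

A tree decomposition must satisfy three properties: every vertex lies in some bag; for every edge, both endpoints lie together in some bag; and for every vertex, the bags containing it form a connected subtree. Here vertex 0 appears in no bag, so the decomposition is invalid.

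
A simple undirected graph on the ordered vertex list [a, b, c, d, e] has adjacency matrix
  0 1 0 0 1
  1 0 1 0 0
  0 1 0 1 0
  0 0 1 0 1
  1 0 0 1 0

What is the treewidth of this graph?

A width-2 tree decomposition is:
Bags: B1 = {b, c, d}  B2 = {b, d, e}  B3 = {a, b, e}
Tree: B1–B2, B2–B3
Every bag has size at most 3, so the width is 3 − 1 = 2 and tw(G) ≤ 2. For the lower bound, G contains the cycle b–c–d–e–a–b, so G is not a forest; only forests have treewidth ≤ 1, hence tw(G) ≥ 2. Combining the bounds, tw(G) = 2.

2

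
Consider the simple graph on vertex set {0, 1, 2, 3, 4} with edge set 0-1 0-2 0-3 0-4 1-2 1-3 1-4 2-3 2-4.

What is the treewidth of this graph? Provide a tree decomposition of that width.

Each bag holds 4 vertices, so the decomposition has width 3, which upper-bounds the treewidth. On the other hand G contains the 4-clique {0, 1, 2, 3}. A clique must lie in a single bag of any decomposition, so no decomposition can have width below 3. Therefore the treewidth is 3.

Treewidth 3.
Bags: B1 = {0, 1, 2, 3}  B2 = {0, 1, 2, 4}
Tree: B1–B2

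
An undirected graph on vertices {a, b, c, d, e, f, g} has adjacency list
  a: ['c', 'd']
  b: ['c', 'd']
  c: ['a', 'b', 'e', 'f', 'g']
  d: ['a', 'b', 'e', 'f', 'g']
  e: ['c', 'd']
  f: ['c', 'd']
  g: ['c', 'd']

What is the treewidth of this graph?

A width-2 tree decomposition is:
Bags: B1 = {a, c, d}  B2 = {c, d, e}  B3 = {c, d, f}  B4 = {c, d, g}  B5 = {b, c, d}
Tree: B1–B2, B2–B3, B3–B4, B4–B5
The largest bag has 3 vertices, giving width 2; this decomposition certifies tw(G) ≤ 2. The edges d–a–c–e–d form a cycle, so G is not a tree and its treewidth is at least 2. Hence tw(G) = 2 exactly.

2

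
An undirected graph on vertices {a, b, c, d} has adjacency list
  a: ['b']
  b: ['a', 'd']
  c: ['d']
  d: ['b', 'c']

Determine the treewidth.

1

A width-1 tree decomposition is:
Bags: B1 = {b, d}  B2 = {c, d}  B3 = {a, b}
Tree: B1–B2, B1–B3
The largest bag has 2 vertices, giving width 1; this decomposition certifies tw(G) ≤ 1. Any graph with an edge has treewidth ≥ 1, and G has the edge d–b. The upper and lower bounds meet at 1, so that is the treewidth.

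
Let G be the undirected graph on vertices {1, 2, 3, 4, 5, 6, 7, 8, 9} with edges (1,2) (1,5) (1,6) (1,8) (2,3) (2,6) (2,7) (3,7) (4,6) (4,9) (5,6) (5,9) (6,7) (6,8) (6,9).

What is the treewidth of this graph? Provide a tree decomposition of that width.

Treewidth 2.
Bags: B1 = {1, 5, 6}  B2 = {5, 6, 9}  B3 = {1, 2, 6}  B4 = {1, 6, 8}  B5 = {2, 6, 7}  B6 = {4, 6, 9}  B7 = {2, 3, 7}
Tree: B1–B2, B1–B3, B1–B4, B3–B5, B2–B6, B5–B7

The largest bag has 3 vertices, giving width 2; this decomposition certifies tw(G) ≤ 2. On the other hand G contains the 3-clique {2, 3, 7}. A clique must lie in a single bag of any decomposition, so no decomposition can have width below 2. Hence tw(G) = 2 exactly.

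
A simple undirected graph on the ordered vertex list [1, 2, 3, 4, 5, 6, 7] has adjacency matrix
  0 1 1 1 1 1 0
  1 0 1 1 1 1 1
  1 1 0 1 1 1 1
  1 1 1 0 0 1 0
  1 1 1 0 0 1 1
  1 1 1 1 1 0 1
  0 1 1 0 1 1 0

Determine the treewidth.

A width-4 tree decomposition is:
Bags: B1 = {1, 2, 3, 5, 6}  B2 = {1, 2, 3, 4, 6}  B3 = {2, 3, 5, 6, 7}
Tree: B1–B2, B1–B3
Each bag holds 5 vertices, so the decomposition has width 4, which upper-bounds the treewidth. On the other hand G contains the 5-clique {1, 2, 3, 4, 6}. A clique must lie in a single bag of any decomposition, so no decomposition can have width below 4. Combining the bounds, tw(G) = 4.

4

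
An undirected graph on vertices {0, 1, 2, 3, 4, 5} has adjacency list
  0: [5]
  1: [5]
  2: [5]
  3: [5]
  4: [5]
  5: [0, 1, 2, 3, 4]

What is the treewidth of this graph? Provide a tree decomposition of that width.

Every bag has size at most 2, so the width is 2 − 1 = 1 and tw(G) ≤ 1. Since G has at least one edge (e.g. 5–2), it is not an edgeless graph, so tw(G) ≥ 1. The upper and lower bounds meet at 1, so that is the treewidth.

Treewidth 1.
Bags: B1 = {2, 5}  B2 = {4, 5}  B3 = {0, 5}  B4 = {3, 5}  B5 = {1, 5}
Tree: B1–B2, B2–B3, B3–B4, B2–B5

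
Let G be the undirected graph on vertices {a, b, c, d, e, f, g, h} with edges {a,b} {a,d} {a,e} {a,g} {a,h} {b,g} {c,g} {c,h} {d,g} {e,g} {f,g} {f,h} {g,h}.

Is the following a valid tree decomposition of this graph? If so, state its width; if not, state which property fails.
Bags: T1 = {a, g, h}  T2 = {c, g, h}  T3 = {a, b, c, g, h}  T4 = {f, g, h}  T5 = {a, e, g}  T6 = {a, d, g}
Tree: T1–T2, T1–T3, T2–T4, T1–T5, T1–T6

A tree decomposition must satisfy three properties: every vertex lies in some bag; for every edge, both endpoints lie together in some bag; and for every vertex, the bags containing it form a connected subtree. Here bags containing vertex c are not connected in the tree, so the decomposition is invalid.

No — bags containing vertex c are not connected in the tree.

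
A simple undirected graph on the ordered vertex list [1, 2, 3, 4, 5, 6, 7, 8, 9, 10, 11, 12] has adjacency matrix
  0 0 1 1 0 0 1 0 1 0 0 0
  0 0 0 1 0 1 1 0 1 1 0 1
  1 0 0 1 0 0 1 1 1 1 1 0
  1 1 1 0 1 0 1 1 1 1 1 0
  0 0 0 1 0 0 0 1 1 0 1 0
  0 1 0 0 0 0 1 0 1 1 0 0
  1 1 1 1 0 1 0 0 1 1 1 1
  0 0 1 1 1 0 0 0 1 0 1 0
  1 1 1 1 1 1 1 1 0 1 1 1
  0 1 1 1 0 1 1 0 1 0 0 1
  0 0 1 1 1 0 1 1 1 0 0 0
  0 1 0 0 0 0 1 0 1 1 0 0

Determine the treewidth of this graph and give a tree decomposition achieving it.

Each bag holds 5 vertices, so the decomposition has width 4, which upper-bounds the treewidth. Conversely, {2, 4, 7, 9, 10} is a clique of size 5, and the vertices of any clique must share a bag in every tree decomposition; so some bag has ≥ 5 vertices and tw(G) ≥ 4. The upper and lower bounds meet at 4, so that is the treewidth.

Treewidth 4.
One such decomposition:
Bags: B1 = {3, 4, 7, 9, 11}  B2 = {1, 3, 4, 7, 9}  B3 = {3, 4, 8, 9, 11}  B4 = {3, 4, 7, 9, 10}  B5 = {4, 5, 8, 9, 11}  B6 = {2, 4, 7, 9, 10}  B7 = {2, 6, 7, 9, 10}  B8 = {2, 7, 9, 10, 12}
Tree: B1–B2, B1–B3, B1–B4, B3–B5, B4–B6, B6–B7, B6–B8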